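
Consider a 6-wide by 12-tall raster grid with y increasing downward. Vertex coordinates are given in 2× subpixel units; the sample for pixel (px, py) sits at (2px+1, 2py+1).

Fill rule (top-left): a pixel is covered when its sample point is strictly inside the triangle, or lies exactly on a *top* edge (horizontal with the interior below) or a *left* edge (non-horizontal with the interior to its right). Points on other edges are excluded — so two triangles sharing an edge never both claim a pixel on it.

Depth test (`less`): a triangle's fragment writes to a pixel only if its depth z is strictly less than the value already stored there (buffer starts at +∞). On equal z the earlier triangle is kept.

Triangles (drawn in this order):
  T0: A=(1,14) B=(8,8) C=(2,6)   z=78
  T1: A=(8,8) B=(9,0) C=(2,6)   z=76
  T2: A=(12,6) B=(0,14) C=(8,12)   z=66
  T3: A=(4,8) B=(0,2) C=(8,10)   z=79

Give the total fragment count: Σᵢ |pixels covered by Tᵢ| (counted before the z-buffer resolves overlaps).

T0:
  2·area = 50  (B↔C swapped to make it positive)
  edge (1, 14)→(2, 6): d=(1,-8) top-left  bias=+0
  edge (2, 6)→(8, 8): d=(6,2) right/bottom  bias=-1
  edge (8, 8)→(1, 14): d=(-7,6) right/bottom  bias=-1
    (1,3)@(3, 7): e=[9,4,37] → █
    (2,3)@(5, 7): e=[25,0,25] → ·  [on edge]
    (1,4)@(3, 9): e=[11,16,23] → █
    (2,4)@(5, 9): e=[27,12,11] → █
    (3,4)@(7, 9): e=[43,8,-1] → ·
    (5,4)@(11, 9): e=[75,0,-25] → ·  [on edge]
    (1,5)@(3, 11): e=[13,28,9] → █
    (2,5)@(5, 11): e=[29,24,-3] → ·
    (1,6)@(3, 13): e=[15,40,-5] → ·
  covered (4 px):
    · · · · · ·
    · · · · · ·
    · · · · · ·
    · █ · · · ·
    · █ █ · · ·
    · █ · · · ·
    · · · · · ·
    · · · · · ·
    · · · · · ·
    · · · · · ·
    · · · · · ·
    · · · · · ·
T1:
  2·area = 50  (B↔C swapped to make it positive)
  edge (8, 8)→(2, 6): d=(-6,-2) top-left  bias=+0
  edge (2, 6)→(9, 0): d=(7,-6) top-left  bias=+0
  edge (9, 0)→(8, 8): d=(-1,8) right/bottom  bias=-1
    (3,1)@(7, 3): e=[28,9,13] → █
    (4,1)@(9, 3): e=[32,21,-3] → ·
    (2,2)@(5, 5): e=[12,11,27] → █
    (4,2)@(9, 5): e=[20,35,-5] → ·
    (2,3)@(5, 7): e=[0,25,25] → █  [on edge]
    (4,3)@(9, 7): e=[8,49,-7] → ·
    (2,4)@(5, 9): e=[-12,39,23] → ·
    (3,4)@(7, 9): e=[-8,51,7] → ·
    (5,4)@(11, 9): e=[0,75,-25] → ·  [on edge]
  covered (5 px):
    · · · · · ·
    · · · █ · ·
    · · █ █ · ·
    · · █ █ · ·
    · · · · · ·
    · · · · · ·
    · · · · · ·
    · · · · · ·
    · · · · · ·
    · · · · · ·
    · · · · · ·
    · · · · · ·
T2:
  2·area = 40  (B↔C swapped to make it positive)
  edge (12, 6)→(8, 12): d=(-4,6) right/bottom  bias=-1
  edge (8, 12)→(0, 14): d=(-8,2) right/bottom  bias=-1
  edge (0, 14)→(12, 6): d=(12,-8) top-left  bias=+0
    (5,3)@(11, 7): e=[2,34,4] → █
    (4,4)@(9, 9): e=[6,22,12] → █
    (5,4)@(11, 9): e=[-6,18,28] → ·
    (2,5)@(5, 11): e=[22,14,4] → █
    (3,5)@(7, 11): e=[10,10,20] → █
    (4,5)@(9, 11): e=[-2,6,36] → ·
    (1,6)@(3, 13): e=[26,2,12] → █
    (2,6)@(5, 13): e=[14,-2,28] → ·
    (3,6)@(7, 13): e=[2,-6,44] → ·
    (1,7)@(3, 15): e=[18,-14,36] → ·
  covered (5 px):
    · · · · · ·
    · · · · · ·
    · · · · · ·
    · · · · · █
    · · · · █ ·
    · · █ █ · ·
    · █ · · · ·
    · · · · · ·
    · · · · · ·
    · · · · · ·
    · · · · · ·
    · · · · · ·
T3:
  2·area = 16
  edge (4, 8)→(0, 2): d=(-4,-6) top-left  bias=+0
  edge (0, 2)→(8, 10): d=(8,8) right/bottom  bias=-1
  edge (8, 10)→(4, 8): d=(-4,-2) top-left  bias=+0
    (0,1)@(1, 3): e=[2,0,14] → ·  [on edge]
    (1,2)@(3, 5): e=[6,0,10] → ·  [on edge]
    (2,3)@(5, 7): e=[10,0,6] → ·  [on edge]
    (3,4)@(7, 9): e=[14,0,2] → ·  [on edge]
    (4,5)@(9, 11): e=[18,0,-2] → ·  [on edge]
    (5,6)@(11, 13): e=[22,0,-6] → ·  [on edge]
  covered (0 px):
    · · · · · ·
    · · · · · ·
    · · · · · ·
    · · · · · ·
    · · · · · ·
    · · · · · ·
    · · · · · ·
    · · · · · ·
    · · · · · ·
    · · · · · ·
    · · · · · ·
    · · · · · ·

Final: 14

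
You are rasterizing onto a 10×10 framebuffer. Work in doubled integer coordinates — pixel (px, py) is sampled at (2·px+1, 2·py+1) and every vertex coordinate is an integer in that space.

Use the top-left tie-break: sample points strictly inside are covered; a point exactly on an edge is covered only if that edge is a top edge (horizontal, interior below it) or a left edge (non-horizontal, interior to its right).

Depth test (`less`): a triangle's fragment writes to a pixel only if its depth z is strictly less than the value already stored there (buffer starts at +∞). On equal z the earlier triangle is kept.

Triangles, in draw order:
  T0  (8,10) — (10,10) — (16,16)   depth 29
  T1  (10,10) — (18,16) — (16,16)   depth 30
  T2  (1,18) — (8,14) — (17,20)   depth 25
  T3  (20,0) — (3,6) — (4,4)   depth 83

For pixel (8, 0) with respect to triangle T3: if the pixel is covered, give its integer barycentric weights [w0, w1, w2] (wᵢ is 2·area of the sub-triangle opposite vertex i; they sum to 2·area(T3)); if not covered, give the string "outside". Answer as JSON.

T0:
  2·area = 12
  edge (8, 10)→(10, 10): d=(2,0) top-left  bias=+0
  edge (10, 10)→(16, 16): d=(6,6) right/bottom  bias=-1
  edge (16, 16)→(8, 10): d=(-8,-6) top-left  bias=+0
    (0,0)@(1, 1): e=[-18,0,30] → ·  [on edge]
    (1,1)@(3, 3): e=[-14,0,26] → ·  [on edge]
    (2,2)@(5, 5): e=[-10,0,22] → ·  [on edge]
    (3,3)@(7, 7): e=[-6,0,18] → ·  [on edge]
    (4,4)@(9, 9): e=[-2,0,14] → ·  [on edge]
    (5,5)@(11, 11): e=[2,0,10] → ·  [on edge]
    (6,6)@(13, 13): e=[6,0,6] → ·  [on edge]
    (7,7)@(15, 15): e=[10,0,2] → ·  [on edge]
    (8,8)@(17, 17): e=[14,0,-2] → ·  [on edge]
    (9,9)@(19, 19): e=[18,0,-6] → ·  [on edge]
  covered (0 px):
    · · · · · · · · · ·
    · · · · · · · · · ·
    · · · · · · · · · ·
    · · · · · · · · · ·
    · · · · · · · · · ·
    · · · · · · · · · ·
    · · · · · · · · · ·
    · · · · · · · · · ·
    · · · · · · · · · ·
    · · · · · · · · · ·
T1:
  2·area = 12
  edge (10, 10)→(18, 16): d=(8,6) right/bottom  bias=-1
  edge (18, 16)→(16, 16): d=(-2,0) right/bottom  bias=-1
  edge (16, 16)→(10, 10): d=(-6,-6) top-left  bias=+0
    (0,0)@(1, 1): e=[-18,30,0] → ·  [on edge]
    (1,1)@(3, 3): e=[-14,26,0] → ·  [on edge]
    (2,2)@(5, 5): e=[-10,22,0] → ·  [on edge]
    (3,3)@(7, 7): e=[-6,18,0] → ·  [on edge]
    (4,4)@(9, 9): e=[-2,14,0] → ·  [on edge]
    (5,5)@(11, 11): e=[2,10,0] → #  [on edge]
    (6,5)@(13, 11): e=[-10,10,12] → ·
    (5,6)@(11, 13): e=[18,6,-12] → ·
    (6,6)@(13, 13): e=[6,6,0] → #  [on edge]
    (7,6)@(15, 13): e=[-6,6,12] → ·
    (6,7)@(13, 15): e=[22,2,-12] → ·
    (7,7)@(15, 15): e=[10,2,0] → #  [on edge]
    (8,8)@(17, 17): e=[14,-2,0] → ·  [on edge]
    (9,9)@(19, 19): e=[18,-6,0] → ·  [on edge]
  covered (3 px):
    · · · · · · · · · ·
    · · · · · · · · · ·
    · · · · · · · · · ·
    · · · · · · · · · ·
    · · · · · · · · · ·
    · · · · · # · · · ·
    · · · · · · # · · ·
    · · · · · · · # · ·
    · · · · · · · · · ·
    · · · · · · · · · ·
T2:
  2·area = 78
  edge (1, 18)→(8, 14): d=(7,-4) top-left  bias=+0
  edge (8, 14)→(17, 20): d=(9,6) right/bottom  bias=-1
  edge (17, 20)→(1, 18): d=(-16,-2) top-left  bias=+0
    (3,7)@(7, 15): e=[3,15,60] → #
    (4,7)@(9, 15): e=[11,3,64] → #
    (5,7)@(11, 15): e=[19,-9,68] → ·
    (1,8)@(3, 17): e=[1,57,20] → #
    (2,8)@(5, 17): e=[9,45,24] → #
    (5,8)@(11, 17): e=[33,9,36] → #
    (6,8)@(13, 17): e=[41,-3,40] → ·
    (1,9)@(3, 19): e=[15,75,-12] → ·
    (2,9)@(5, 19): e=[23,63,-8] → ·
    (3,9)@(7, 19): e=[31,51,-4] → ·
    (4,9)@(9, 19): e=[39,39,0] → #  [on edge]
    (6,9)@(13, 19): e=[55,15,8] → #
  covered (11 px):
    · · · · · · · · · ·
    · · · · · · · · · ·
    · · · · · · · · · ·
    · · · · · · · · · ·
    · · · · · · · · · ·
    · · · · · · · · · ·
    · · · · · · · · · ·
    · · · # # · · · · ·
    · # # # # # · · · ·
    · · · · # # # # · ·
T3:
  2·area = 28
  edge (20, 0)→(3, 6): d=(-17,6) right/bottom  bias=-1
  edge (3, 6)→(4, 4): d=(1,-2) top-left  bias=+0
  edge (4, 4)→(20, 0): d=(16,-4) top-left  bias=+0
    (8,0)@(17, 1): e=[1,23,4] → #
    (9,0)@(19, 1): e=[-11,27,12] → ·
    (4,1)@(9, 3): e=[15,9,4] → #
    (5,1)@(11, 3): e=[3,13,12] → #
    (6,1)@(13, 3): e=[-9,17,20] → ·
    (8,1)@(17, 3): e=[-33,25,36] → ·
    (2,2)@(5, 5): e=[5,3,20] → #
    (3,2)@(7, 5): e=[-7,7,28] → ·
    (4,2)@(9, 5): e=[-19,11,36] → ·
    (5,2)@(11, 5): e=[-31,15,44] → ·
    (2,3)@(5, 7): e=[-29,5,52] → ·
  covered (4 px):
    · · · · · · · · # ·
    · · · · # # · · · ·
    · · # · · · · · · ·
    · · · · · · · · · ·
    · · · · · · · · · ·
    · · · · · · · · · ·
    · · · · · · · · · ·
    · · · · · · · · · ·
    · · · · · · · · · ·
    · · · · · · · · · ·

Result: [23,4,1]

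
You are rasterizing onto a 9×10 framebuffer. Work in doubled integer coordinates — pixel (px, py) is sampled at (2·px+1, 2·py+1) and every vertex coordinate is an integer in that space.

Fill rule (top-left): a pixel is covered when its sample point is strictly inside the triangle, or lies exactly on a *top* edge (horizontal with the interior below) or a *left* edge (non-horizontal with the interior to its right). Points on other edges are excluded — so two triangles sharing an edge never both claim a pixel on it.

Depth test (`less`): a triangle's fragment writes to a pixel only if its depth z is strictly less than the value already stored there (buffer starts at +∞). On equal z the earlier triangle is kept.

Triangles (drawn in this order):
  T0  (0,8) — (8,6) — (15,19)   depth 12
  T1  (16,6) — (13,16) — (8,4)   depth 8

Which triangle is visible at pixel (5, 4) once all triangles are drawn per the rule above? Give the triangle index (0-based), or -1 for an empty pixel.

T0:
  2·area = 118
  edge (0, 8)→(8, 6): d=(8,-2) top-left  bias=+0
  edge (8, 6)→(15, 19): d=(7,13) right/bottom  bias=-1
  edge (15, 19)→(0, 8): d=(-15,-11) top-left  bias=+0
    (2,3)@(5, 7): e=[2,46,70] → #
    (3,3)@(7, 7): e=[6,20,92] → #
    (4,3)@(9, 7): e=[10,-6,114] → ·
    (1,4)@(3, 9): e=[14,86,18] → #
    (4,4)@(9, 9): e=[26,8,84] → #
    (5,4)@(11, 9): e=[30,-18,106] → ·
    (1,5)@(3, 11): e=[30,100,-12] → ·
    (2,5)@(5, 11): e=[34,74,10] → #
    (5,5)@(11, 11): e=[46,-4,76] → ·
    (2,6)@(5, 13): e=[50,88,-20] → ·
    (3,6)@(7, 13): e=[54,62,2] → #
    (5,6)@(11, 13): e=[62,10,46] → #
    (7,9)@(15, 19): e=[118,0,0] → ·  [on edge]
  covered (14 px):
    · · · · · · · · ·
    · · · · · · · · ·
    · · · · · · · · ·
    · · # # · · · · ·
    · # # # # · · · ·
    · · # # # · · · ·
    · · · # # # · · ·
    · · · · · # · · ·
    · · · · · · # · ·
    · · · · · · · · ·
T1:
  2·area = 86
  edge (16, 6)→(13, 16): d=(-3,10) right/bottom  bias=-1
  edge (13, 16)→(8, 4): d=(-5,-12) top-left  bias=+0
  edge (8, 4)→(16, 6): d=(8,2) right/bottom  bias=-1
    (4,2)@(9, 5): e=[73,7,6] → #
    (5,2)@(11, 5): e=[53,31,2] → #
    (6,2)@(13, 5): e=[33,55,-2] → ·
    (4,3)@(9, 7): e=[67,-3,22] → ·
    (5,3)@(11, 7): e=[47,21,18] → #
    (6,3)@(13, 7): e=[27,45,14] → #
    (7,3)@(15, 7): e=[7,69,10] → #
    (8,3)@(17, 7): e=[-13,93,6] → ·
    (5,4)@(11, 9): e=[41,11,34] → #
    (8,4)@(17, 9): e=[-19,83,22] → ·
    (5,5)@(11, 11): e=[35,1,50] → #
    (7,5)@(15, 11): e=[-5,49,42] → ·
  covered (12 px):
    · · · · · · · · ·
    · · · · · · · · ·
    · · · · # # · · ·
    · · · · · # # # ·
    · · · · · # # # ·
    · · · · · # # · ·
    · · · · · · # · ·
    · · · · · · # · ·
    · · · · · · · · ·
    · · · · · · · · ·

Z-buffer (winner per pixel, '.' = empty):
  . . . . . . . . .
  . . . . . . . . .
  . . . . 1 1 . . .
  . . 0 0 . 1 1 1 .
  . 0 0 0 0 1 1 1 .
  . . 0 0 0 1 1 . .
  . . . 0 0 0 1 . .
  . . . . . 0 1 . .
  . . . . . . 0 . .
  . . . . . . . . .

Final: 1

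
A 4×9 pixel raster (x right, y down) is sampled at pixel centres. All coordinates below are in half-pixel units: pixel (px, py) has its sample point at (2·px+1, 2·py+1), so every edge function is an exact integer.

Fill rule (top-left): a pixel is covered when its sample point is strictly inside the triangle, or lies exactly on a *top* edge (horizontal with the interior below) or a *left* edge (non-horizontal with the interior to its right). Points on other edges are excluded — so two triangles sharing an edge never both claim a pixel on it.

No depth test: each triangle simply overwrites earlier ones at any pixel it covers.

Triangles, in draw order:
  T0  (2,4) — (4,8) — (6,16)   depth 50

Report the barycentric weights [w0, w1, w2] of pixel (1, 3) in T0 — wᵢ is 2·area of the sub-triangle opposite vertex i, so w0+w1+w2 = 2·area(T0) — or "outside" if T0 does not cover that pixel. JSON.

T0:
  2·area = 8
  edge (2, 4)→(4, 8): d=(2,4) right/bottom  bias=-1
  edge (4, 8)→(6, 16): d=(2,8) right/bottom  bias=-1
  edge (6, 16)→(2, 4): d=(-4,-12) top-left  bias=+0
    (0,0)@(1, 1): e=[-2,10,0] → ·  [on edge]
    (1,3)@(3, 7): e=[2,6,0] → #  [on edge]
    (2,3)@(5, 7): e=[-6,-10,24] → ·
    (1,4)@(3, 9): e=[6,10,-8] → ·
    (2,6)@(5, 13): e=[6,2,0] → #  [on edge]
    (3,6)@(7, 13): e=[-2,-14,24] → ·
    (2,7)@(5, 15): e=[10,6,-8] → ·
  covered (2 px):
    · · · ·
    · · · ·
    · · · ·
    · # · ·
    · · · ·
    · · · ·
    · · # ·
    · · · ·
    · · · ·

Answer: [6,0,2]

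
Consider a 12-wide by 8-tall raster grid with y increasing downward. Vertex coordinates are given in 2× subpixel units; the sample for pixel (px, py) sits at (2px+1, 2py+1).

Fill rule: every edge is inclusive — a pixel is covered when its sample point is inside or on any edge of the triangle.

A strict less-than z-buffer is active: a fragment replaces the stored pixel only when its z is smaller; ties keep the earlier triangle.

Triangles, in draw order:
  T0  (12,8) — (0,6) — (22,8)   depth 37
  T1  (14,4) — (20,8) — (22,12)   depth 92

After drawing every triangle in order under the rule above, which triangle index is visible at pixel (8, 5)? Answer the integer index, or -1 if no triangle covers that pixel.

T0:
  2·area = 20
  edge (12, 8)→(0, 6): d=(-12,-2) inclusive
  edge (0, 6)→(22, 8): d=(22,2) inclusive
  edge (22, 8)→(12, 8): d=(-10,0) inclusive
    (3,3)@(7, 7): e=[2,8,10] → X
    (4,3)@(9, 7): e=[6,4,10] → X
    (5,3)@(11, 7): e=[10,0,10] → X  [on edge]
    (6,3)@(13, 7): e=[14,-4,10] → .
    (3,4)@(7, 9): e=[-22,52,-10] → .
    (4,4)@(9, 9): e=[-18,48,-10] → .
    (5,4)@(11, 9): e=[-14,44,-10] → .
  covered (3 px):
    . . . . . . . . . . . .
    . . . . . . . . . . . .
    . . . . . . . . . . . .
    . . . X X X . . . . . .
    . . . . . . . . . . . .
    . . . . . . . . . . . .
    . . . . . . . . . . . .
    . . . . . . . . . . . .
T1:
  2·area = 16
  edge (14, 4)→(20, 8): d=(6,4) inclusive
  edge (20, 8)→(22, 12): d=(2,4) inclusive
  edge (22, 12)→(14, 4): d=(-8,-8) inclusive
    (5,0)@(11, 1): e=[-6,22,0] → .  [on edge]
    (6,1)@(13, 3): e=[-2,18,0] → .  [on edge]
    (7,2)@(15, 5): e=[2,14,0] → X  [on edge]
    (8,2)@(17, 5): e=[-6,6,16] → .
    (7,3)@(15, 7): e=[14,18,-16] → .
    (8,3)@(17, 7): e=[6,10,0] → X  [on edge]
    (9,3)@(19, 7): e=[-2,2,16] → .
    (8,4)@(17, 9): e=[18,14,-16] → .
    (9,4)@(19, 9): e=[10,6,0] → X  [on edge]
    (10,4)@(21, 9): e=[2,-2,16] → .
    (9,5)@(19, 11): e=[22,10,-16] → .
    (10,5)@(21, 11): e=[14,2,0] → X  [on edge]
    (11,6)@(23, 13): e=[18,-2,0] → .  [on edge]
  covered (4 px):
    . . . . . . . . . . . .
    . . . . . . . . . . . .
    . . . . . . . X . . . .
    . . . . . . . . X . . .
    . . . . . . . . . X . .
    . . . . . . . . . . X .
    . . . . . . . . . . . .
    . . . . . . . . . . . .

Z-buffer (winner per pixel, '.' = empty):
  . . . . . . . . . . . .
  . . . . . . . . . . . .
  . . . . . . . 1 . . . .
  . . . 0 0 0 . . 1 . . .
  . . . . . . . . . 1 . .
  . . . . . . . . . . 1 .
  . . . . . . . . . . . .
  . . . . . . . . . . . .

Answer: -1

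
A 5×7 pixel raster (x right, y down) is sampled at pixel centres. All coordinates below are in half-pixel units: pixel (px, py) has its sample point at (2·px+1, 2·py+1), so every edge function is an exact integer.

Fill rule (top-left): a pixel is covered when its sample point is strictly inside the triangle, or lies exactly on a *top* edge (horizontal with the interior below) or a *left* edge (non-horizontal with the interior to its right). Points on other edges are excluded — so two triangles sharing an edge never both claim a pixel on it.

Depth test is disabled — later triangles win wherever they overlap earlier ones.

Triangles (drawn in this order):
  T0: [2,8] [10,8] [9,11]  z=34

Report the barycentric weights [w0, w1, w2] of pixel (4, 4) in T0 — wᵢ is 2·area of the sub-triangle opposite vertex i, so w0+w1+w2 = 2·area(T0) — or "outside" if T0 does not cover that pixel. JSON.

T0:
  2·area = 24
  edge (2, 8)→(10, 8): d=(8,0) top-left  bias=+0
  edge (10, 8)→(9, 11): d=(-1,3) right/bottom  bias=-1
  edge (9, 11)→(2, 8): d=(-7,-3) top-left  bias=+0
    (2,4)@(5, 9): e=[8,14,2] → █
    (3,4)@(7, 9): e=[8,8,8] → █
    (4,4)@(9, 9): e=[8,2,14] → █
    (2,5)@(5, 11): e=[24,12,-12] → ·
    (3,5)@(7, 11): e=[24,6,-6] → ·
    (4,5)@(9, 11): e=[24,0,0] → ·  [on edge]
  covered (3 px):
    · · · · ·
    · · · · ·
    · · · · ·
    · · · · ·
    · · █ █ █
    · · · · ·
    · · · · ·

Result: [2,14,8]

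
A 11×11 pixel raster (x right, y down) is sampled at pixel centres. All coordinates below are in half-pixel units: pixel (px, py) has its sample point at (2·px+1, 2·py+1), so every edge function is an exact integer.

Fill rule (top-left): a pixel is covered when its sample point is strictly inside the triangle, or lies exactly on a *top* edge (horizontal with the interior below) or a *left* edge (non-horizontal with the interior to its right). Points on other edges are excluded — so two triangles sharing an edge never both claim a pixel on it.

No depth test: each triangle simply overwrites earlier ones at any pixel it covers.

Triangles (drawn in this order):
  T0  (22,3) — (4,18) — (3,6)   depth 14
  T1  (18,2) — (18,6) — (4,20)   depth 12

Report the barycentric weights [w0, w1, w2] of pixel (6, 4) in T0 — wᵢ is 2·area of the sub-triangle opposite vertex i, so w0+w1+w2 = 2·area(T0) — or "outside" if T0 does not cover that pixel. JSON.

T0:
  2·area = 231
  edge (22, 3)→(4, 18): d=(-18,15) right/bottom  bias=-1
  edge (4, 18)→(3, 6): d=(-1,-12) top-left  bias=+0
  edge (3, 6)→(22, 3): d=(19,-3) top-left  bias=+0
    (5,2)@(11, 5): e=[129,97,5] → X
    (6,2)@(13, 5): e=[99,121,11] → X
    (7,2)@(15, 5): e=[69,145,17] → X
    (8,2)@(17, 5): e=[39,169,23] → X
    (9,2)@(19, 5): e=[9,193,29] → X
    (10,2)@(21, 5): e=[-21,217,35] → .
    (2,3)@(5, 7): e=[183,23,25] → X
    (3,3)@(7, 7): e=[153,47,31] → X
    (4,3)@(9, 7): e=[123,71,37] → X
    (9,3)@(19, 7): e=[-27,191,67] → .
    (2,4)@(5, 9): e=[147,21,63] → X
    (7,4)@(15, 9): e=[-3,141,93] → .
  covered (27 px):
    . . . . . . . . . . .
    . . . . . . . . . . .
    . . . . . X X X X X .
    . . X X X X X X X . .
    . . X X X X X . . . .
    . . X X X X . . . . .
    . . X X X . . . . . .
    . . X X . . . . . . .
    . . X . . . . . . . .
    . . . . . . . . . . .
    . . . . . . . . . . .
T1:
  2·area = 56
  edge (18, 2)→(18, 6): d=(0,4) right/bottom  bias=-1
  edge (18, 6)→(4, 20): d=(-14,14) right/bottom  bias=-1
  edge (4, 20)→(18, 2): d=(14,-18) top-left  bias=+0
    (10,1)@(21, 3): e=[-12,0,68] → .  [on edge]
    (8,2)@(17, 5): e=[4,28,24] → X
    (9,2)@(19, 5): e=[-4,0,60] → .  [on edge]
    (7,3)@(15, 7): e=[12,28,16] → X
    (8,3)@(17, 7): e=[4,0,52] → .  [on edge]
    (6,4)@(13, 9): e=[20,28,8] → X
    (7,4)@(15, 9): e=[12,0,44] → .  [on edge]
    (5,5)@(11, 11): e=[28,28,0] → X  [on edge]
    (6,5)@(13, 11): e=[20,0,36] → .  [on edge]
    (5,6)@(11, 13): e=[28,0,28] → .  [on edge]
    (4,7)@(9, 15): e=[36,0,20] → .  [on edge]
    (3,8)@(7, 17): e=[44,0,12] → .  [on edge]
    (2,9)@(5, 19): e=[52,0,4] → .  [on edge]
    (1,10)@(3, 21): e=[60,0,-4] → .  [on edge]
  covered (4 px):
    . . . . . . . . . . .
    . . . . . . . . . . .
    . . . . . . . . X . .
    . . . . . . . X . . .
    . . . . . . X . . . .
    . . . . . X . . . . .
    . . . . . . . . . . .
    . . . . . . . . . . .
    . . . . . . . . . . .
    . . . . . . . . . . .
    . . . . . . . . . . .

Result: [117,87,27]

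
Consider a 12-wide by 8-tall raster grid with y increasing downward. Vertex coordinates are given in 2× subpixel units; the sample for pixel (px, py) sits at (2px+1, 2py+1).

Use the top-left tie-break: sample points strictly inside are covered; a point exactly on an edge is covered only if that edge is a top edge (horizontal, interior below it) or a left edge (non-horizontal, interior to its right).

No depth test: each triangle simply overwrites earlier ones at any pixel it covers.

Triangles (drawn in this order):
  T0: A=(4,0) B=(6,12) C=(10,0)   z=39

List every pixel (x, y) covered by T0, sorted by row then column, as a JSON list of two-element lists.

T0:
  2·area = 72  (B↔C swapped to make it positive)
  edge (4, 0)→(10, 0): d=(6,0) top-left  bias=+0
  edge (10, 0)→(6, 12): d=(-4,12) right/bottom  bias=-1
  edge (6, 12)→(4, 0): d=(-2,-12) top-left  bias=+0
    (2,0)@(5, 1): e=[6,56,10] → X
    (3,0)@(7, 1): e=[6,32,34] → X
    (4,0)@(9, 1): e=[6,8,58] → X
    (5,0)@(11, 1): e=[6,-16,82] → .
    (2,1)@(5, 3): e=[18,48,6] → X
    (4,1)@(9, 3): e=[18,0,54] → .  [on edge]
    (2,2)@(5, 5): e=[30,40,2] → X
    (4,2)@(9, 5): e=[30,-8,50] → .
    (2,3)@(5, 7): e=[42,32,-2] → .
    (3,3)@(7, 7): e=[42,8,22] → X
    (4,3)@(9, 7): e=[42,-16,46] → .
    (3,4)@(7, 9): e=[54,0,18] → .  [on edge]
    (2,7)@(5, 15): e=[90,0,-18] → .  [on edge]
  covered (8 px):
    . . X X X . . . . . . .
    . . X X . . . . . . . .
    . . X X . . . . . . . .
    . . . X . . . . . . . .
    . . . . . . . . . . . .
    . . . . . . . . . . . .
    . . . . . . . . . . . .
    . . . . . . . . . . . .

Result: [[2,0],[3,0],[4,0],[2,1],[3,1],[2,2],[3,2],[3,3]]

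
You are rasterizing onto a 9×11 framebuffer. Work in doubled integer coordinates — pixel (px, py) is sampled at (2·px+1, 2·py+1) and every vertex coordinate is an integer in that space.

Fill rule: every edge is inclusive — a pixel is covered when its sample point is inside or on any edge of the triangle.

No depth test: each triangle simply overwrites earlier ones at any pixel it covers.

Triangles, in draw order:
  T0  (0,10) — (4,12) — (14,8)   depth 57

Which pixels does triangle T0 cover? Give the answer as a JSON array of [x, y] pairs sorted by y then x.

T0:
  2·area = 36  (B↔C swapped to make it positive)
  edge (0, 10)→(14, 8): d=(14,-2) inclusive
  edge (14, 8)→(4, 12): d=(-10,4) inclusive
  edge (4, 12)→(0, 10): d=(-4,-2) inclusive
    (3,4)@(7, 9): e=[0,18,18] → █  [on edge]
    (4,4)@(9, 9): e=[4,10,22] → █
    (5,4)@(11, 9): e=[8,2,26] → █
    (6,4)@(13, 9): e=[12,-6,30] → ·
    (1,5)@(3, 11): e=[20,14,2] → █
    (2,5)@(5, 11): e=[24,6,6] → █
    (3,5)@(7, 11): e=[28,-2,10] → ·
    (4,5)@(9, 11): e=[32,-10,14] → ·
    (5,5)@(11, 11): e=[36,-18,18] → ·
    (1,6)@(3, 13): e=[48,-6,-6] → ·
    (2,6)@(5, 13): e=[52,-14,-2] → ·
  covered (5 px):
    · · · · · · · · ·
    · · · · · · · · ·
    · · · · · · · · ·
    · · · · · · · · ·
    · · · █ █ █ · · ·
    · █ █ · · · · · ·
    · · · · · · · · ·
    · · · · · · · · ·
    · · · · · · · · ·
    · · · · · · · · ·
    · · · · · · · · ·

Result: [[3,4],[4,4],[5,4],[1,5],[2,5]]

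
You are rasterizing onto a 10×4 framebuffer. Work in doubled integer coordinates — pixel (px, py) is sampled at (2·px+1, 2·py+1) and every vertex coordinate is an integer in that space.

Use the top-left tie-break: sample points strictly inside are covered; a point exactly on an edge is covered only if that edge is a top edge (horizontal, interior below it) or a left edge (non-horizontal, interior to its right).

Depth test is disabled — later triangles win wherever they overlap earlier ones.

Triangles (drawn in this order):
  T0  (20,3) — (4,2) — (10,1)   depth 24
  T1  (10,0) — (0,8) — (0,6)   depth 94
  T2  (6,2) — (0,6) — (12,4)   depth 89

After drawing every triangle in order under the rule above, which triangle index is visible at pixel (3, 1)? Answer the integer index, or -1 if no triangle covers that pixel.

T0:
  2·area = 22
  edge (20, 3)→(4, 2): d=(-16,-1) top-left  bias=+0
  edge (4, 2)→(10, 1): d=(6,-1) top-left  bias=+0
  edge (10, 1)→(20, 3): d=(10,2) right/bottom  bias=-1
  covered (0 px):
    . . . . . . . . . .
    . . . . . . . . . .
    . . . . . . . . . .
    . . . . . . . . . .
T1:
  2·area = 20
  edge (10, 0)→(0, 8): d=(-10,8) right/bottom  bias=-1
  edge (0, 8)→(0, 6): d=(0,-2) top-left  bias=+0
  edge (0, 6)→(10, 0): d=(10,-6) top-left  bias=+0
    (2,1)@(5, 3): e=[10,10,0] → X  [on edge]
    (3,1)@(7, 3): e=[-6,14,12] → .
    (1,2)@(3, 5): e=[6,6,8] → X
    (2,2)@(5, 5): e=[-10,10,20] → .
    (0,3)@(1, 7): e=[2,2,16] → X
    (1,3)@(3, 7): e=[-14,6,28] → .
  covered (3 px):
    . . . . . . . . . .
    . . X . . . . . . .
    . X . . . . . . . .
    X . . . . . . . . .
T2:
  2·area = 36  (B↔C swapped to make it positive)
  edge (6, 2)→(12, 4): d=(6,2) right/bottom  bias=-1
  edge (12, 4)→(0, 6): d=(-12,2) right/bottom  bias=-1
  edge (0, 6)→(6, 2): d=(6,-4) top-left  bias=+0
    (1,0)@(3, 1): e=[0,54,-18] → .  [on edge]
    (2,1)@(5, 3): e=[8,26,2] → X
    (3,1)@(7, 3): e=[4,22,10] → X
    (4,1)@(9, 3): e=[0,18,18] → .  [on edge]
    (1,2)@(3, 5): e=[24,6,6] → X
    (3,2)@(7, 5): e=[16,-2,22] → .
    (7,2)@(15, 5): e=[0,-18,54] → .  [on edge]
    (1,3)@(3, 7): e=[36,-18,18] → .
    (2,3)@(5, 7): e=[32,-22,26] → .
  covered (4 px):
    . . . . . . . . . .
    . . X X . . . . . .
    . X X . . . . . . .
    . . . . . . . . . .

Z-buffer (winner per pixel, '.' = empty):
  . . . . . . . . . .
  . . 2 2 . . . . . .
  . 2 2 . . . . . . .
  1 . . . . . . . . .

Answer: 2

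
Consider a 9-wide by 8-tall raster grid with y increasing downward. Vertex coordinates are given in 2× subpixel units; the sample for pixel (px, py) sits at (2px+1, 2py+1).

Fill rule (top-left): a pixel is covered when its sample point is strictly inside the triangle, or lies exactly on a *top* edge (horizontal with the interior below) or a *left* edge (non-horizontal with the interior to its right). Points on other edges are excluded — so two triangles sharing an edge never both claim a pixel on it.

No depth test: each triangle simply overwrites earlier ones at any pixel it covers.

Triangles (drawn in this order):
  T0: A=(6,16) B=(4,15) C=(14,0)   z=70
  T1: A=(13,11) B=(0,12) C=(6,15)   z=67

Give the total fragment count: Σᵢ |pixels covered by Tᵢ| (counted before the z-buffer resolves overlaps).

T0:
  2·area = 40
  edge (6, 16)→(4, 15): d=(-2,-1) top-left  bias=+0
  edge (4, 15)→(14, 0): d=(10,-15) top-left  bias=+0
  edge (14, 0)→(6, 16): d=(-8,16) right/bottom  bias=-1
    (5,2)@(11, 5): e=[27,5,8] → █
    (6,2)@(13, 5): e=[29,35,-24] → ·
    (5,3)@(11, 7): e=[23,25,-8] → ·
    (4,4)@(9, 9): e=[17,15,8] → █
    (5,4)@(11, 9): e=[19,45,-24] → ·
    (3,5)@(7, 11): e=[11,5,24] → █
    (4,5)@(9, 11): e=[13,35,-8] → ·
    (3,6)@(7, 13): e=[7,25,8] → █
    (4,6)@(9, 13): e=[9,55,-24] → ·
    (2,7)@(5, 15): e=[1,15,24] → █
    (3,7)@(7, 15): e=[3,45,-8] → ·
  covered (5 px):
    · · · · · · · · ·
    · · · · · · · · ·
    · · · · · █ · · ·
    · · · · · · · · ·
    · · · · █ · · · ·
    · · · █ · · · · ·
    · · · █ · · · · ·
    · · █ · · · · · ·
T1:
  2·area = 45  (B↔C swapped to make it positive)
  edge (13, 11)→(6, 15): d=(-7,4) right/bottom  bias=-1
  edge (6, 15)→(0, 12): d=(-6,-3) top-left  bias=+0
  edge (0, 12)→(13, 11): d=(13,-1) top-left  bias=+0
    (6,5)@(13, 11): e=[0,45,0] → ·  [on edge]
    (1,6)@(3, 13): e=[26,3,16] → █
    (2,6)@(5, 13): e=[18,9,18] → █
    (3,6)@(7, 13): e=[10,15,20] → █
    (4,6)@(9, 13): e=[2,21,22] → █
    (5,6)@(11, 13): e=[-6,27,24] → ·
    (1,7)@(3, 15): e=[12,-9,42] → ·
    (2,7)@(5, 15): e=[4,-3,44] → ·
    (3,7)@(7, 15): e=[-4,3,46] → ·
    (4,7)@(9, 15): e=[-12,9,48] → ·
  covered (4 px):
    · · · · · · · · ·
    · · · · · · · · ·
    · · · · · · · · ·
    · · · · · · · · ·
    · · · · · · · · ·
    · · · · · · · · ·
    · █ █ █ █ · · · ·
    · · · · · · · · ·

Result: 9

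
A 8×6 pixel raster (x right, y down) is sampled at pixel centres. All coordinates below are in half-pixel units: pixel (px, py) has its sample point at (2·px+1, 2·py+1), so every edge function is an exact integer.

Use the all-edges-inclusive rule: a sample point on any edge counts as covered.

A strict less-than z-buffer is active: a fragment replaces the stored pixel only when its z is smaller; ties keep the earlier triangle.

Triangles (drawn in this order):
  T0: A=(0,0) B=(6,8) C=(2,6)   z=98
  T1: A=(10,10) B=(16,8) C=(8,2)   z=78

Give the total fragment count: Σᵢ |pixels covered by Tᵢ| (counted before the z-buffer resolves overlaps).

T0:
  2·area = 20
  edge (0, 0)→(6, 8): d=(6,8) inclusive
  edge (6, 8)→(2, 6): d=(-4,-2) inclusive
  edge (2, 6)→(0, 0): d=(-2,-6) inclusive
    (0,1)@(1, 3): e=[10,10,0] → █  [on edge]
    (1,1)@(3, 3): e=[-6,14,12] → ·
    (0,2)@(1, 5): e=[22,2,-4] → ·
    (1,2)@(3, 5): e=[6,6,8] → █
    (2,2)@(5, 5): e=[-10,10,20] → ·
    (1,3)@(3, 7): e=[18,-2,4] → ·
    (2,3)@(5, 7): e=[2,2,16] → █
    (3,3)@(7, 7): e=[-14,6,28] → ·
    (1,4)@(3, 9): e=[30,-10,0] → ·  [on edge]
    (2,4)@(5, 9): e=[14,-6,12] → ·
  covered (3 px):
    · · · · · · · ·
    █ · · · · · · ·
    · █ · · · · · ·
    · · █ · · · · ·
    · · · · · · · ·
    · · · · · · · ·
T1:
  2·area = 52  (B↔C swapped to make it positive)
  edge (10, 10)→(8, 2): d=(-2,-8) inclusive
  edge (8, 2)→(16, 8): d=(8,6) inclusive
  edge (16, 8)→(10, 10): d=(-6,2) inclusive
    (4,1)@(9, 3): e=[6,2,44] → █
    (5,1)@(11, 3): e=[22,-10,40] → ·
    (4,2)@(9, 5): e=[2,18,32] → █
    (5,2)@(11, 5): e=[18,6,28] → █
    (6,2)@(13, 5): e=[34,-6,24] → ·
    (4,3)@(9, 7): e=[-2,34,20] → ·
    (5,3)@(11, 7): e=[14,22,16] → █
    (6,3)@(13, 7): e=[30,10,12] → █
    (7,3)@(15, 7): e=[46,-2,8] → ·
    (5,4)@(11, 9): e=[10,38,4] → █
    (6,4)@(13, 9): e=[26,26,0] → █  [on edge]
    (7,4)@(15, 9): e=[42,14,-4] → ·
    (3,5)@(7, 11): e=[-26,78,0] → ·  [on edge]
  covered (7 px):
    · · · · · · · ·
    · · · · █ · · ·
    · · · · █ █ · ·
    · · · · · █ █ ·
    · · · · · █ █ ·
    · · · · · · · ·

Final: 10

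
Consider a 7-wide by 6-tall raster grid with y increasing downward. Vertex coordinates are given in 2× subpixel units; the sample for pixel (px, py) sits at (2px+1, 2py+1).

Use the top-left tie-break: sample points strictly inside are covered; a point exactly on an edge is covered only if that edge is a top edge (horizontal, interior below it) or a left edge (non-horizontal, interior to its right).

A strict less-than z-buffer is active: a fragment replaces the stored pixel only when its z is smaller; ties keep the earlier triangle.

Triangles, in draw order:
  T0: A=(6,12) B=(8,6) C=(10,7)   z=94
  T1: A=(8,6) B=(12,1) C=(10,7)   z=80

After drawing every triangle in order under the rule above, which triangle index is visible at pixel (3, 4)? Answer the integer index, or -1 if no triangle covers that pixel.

T0:
  2·area = 14
  edge (6, 12)→(8, 6): d=(2,-6) top-left  bias=+0
  edge (8, 6)→(10, 7): d=(2,1) right/bottom  bias=-1
  edge (10, 7)→(6, 12): d=(-4,5) right/bottom  bias=-1
    (4,1)@(9, 3): e=[0,-7,21] → ·  [on edge]
    (4,3)@(9, 7): e=[8,1,5] → #
    (5,3)@(11, 7): e=[20,-1,-5] → ·
    (3,4)@(7, 9): e=[0,7,7] → #  [on edge]
    (4,4)@(9, 9): e=[12,5,-3] → ·
    (3,5)@(7, 11): e=[4,11,-1] → ·
  covered (2 px):
    · · · · · · ·
    · · · · · · ·
    · · · · · · ·
    · · · · # · ·
    · · · # · · ·
    · · · · · · ·
T1:
  2·area = 14
  edge (8, 6)→(12, 1): d=(4,-5) top-left  bias=+0
  edge (12, 1)→(10, 7): d=(-2,6) right/bottom  bias=-1
  edge (10, 7)→(8, 6): d=(-2,-1) top-left  bias=+0
    (5,1)@(11, 3): e=[3,2,9] → #
    (6,1)@(13, 3): e=[13,-10,11] → ·
    (4,2)@(9, 5): e=[1,10,3] → #
    (5,2)@(11, 5): e=[11,-2,5] → ·
    (4,3)@(9, 7): e=[9,6,-1] → ·
  covered (2 px):
    · · · · · · ·
    · · · · · # ·
    · · · · # · ·
    · · · · · · ·
    · · · · · · ·
    · · · · · · ·

Z-buffer (winner per pixel, '.' = empty):
  . . . . . . .
  . . . . . 1 .
  . . . . 1 . .
  . . . . 0 . .
  . . . 0 . . .
  . . . . . . .

Final: 0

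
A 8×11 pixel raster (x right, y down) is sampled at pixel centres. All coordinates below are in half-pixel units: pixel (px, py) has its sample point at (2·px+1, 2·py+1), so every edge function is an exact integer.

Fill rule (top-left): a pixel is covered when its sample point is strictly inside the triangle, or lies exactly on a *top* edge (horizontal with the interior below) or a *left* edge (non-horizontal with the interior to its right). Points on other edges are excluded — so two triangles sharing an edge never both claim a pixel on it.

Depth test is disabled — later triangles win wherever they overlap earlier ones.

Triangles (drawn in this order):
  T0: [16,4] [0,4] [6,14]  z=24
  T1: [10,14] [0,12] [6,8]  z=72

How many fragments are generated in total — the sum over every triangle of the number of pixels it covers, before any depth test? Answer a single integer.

T0:
  2·area = 160  (B↔C swapped to make it positive)
  edge (16, 4)→(6, 14): d=(-10,10) right/bottom  bias=-1
  edge (6, 14)→(0, 4): d=(-6,-10) top-left  bias=+0
  edge (0, 4)→(16, 4): d=(16,0) top-left  bias=+0
    (0,2)@(1, 5): e=[140,4,16] → X
    (1,2)@(3, 5): e=[120,24,16] → X
    (2,2)@(5, 5): e=[100,44,16] → X
    (3,2)@(7, 5): e=[80,64,16] → X
    (4,2)@(9, 5): e=[60,84,16] → X
    (5,2)@(11, 5): e=[40,104,16] → X
    (6,2)@(13, 5): e=[20,124,16] → X
    (7,2)@(15, 5): e=[0,144,16] → .  [on edge]
    (0,3)@(1, 7): e=[120,-8,48] → .
    (1,3)@(3, 7): e=[100,12,48] → X
    (6,3)@(13, 7): e=[0,112,48] → .  [on edge]
    (1,4)@(3, 9): e=[80,0,80] → X  [on edge]
    (5,4)@(11, 9): e=[0,80,80] → .  [on edge]
    (4,5)@(9, 11): e=[0,48,112] → .  [on edge]
    (3,6)@(7, 13): e=[0,16,144] → .  [on edge]
    (2,7)@(5, 15): e=[0,-16,176] → .  [on edge]
    (1,8)@(3, 17): e=[0,-48,208] → .  [on edge]
    (0,9)@(1, 19): e=[0,-80,240] → .  [on edge]
    (4,9)@(9, 19): e=[-80,0,240] → .  [on edge]
  covered (18 px):
    . . . . . . . .
    . . . . . . . .
    X X X X X X X .
    . X X X X X . .
    . X X X X . . .
    . . X X . . . .
    . . . . . . . .
    . . . . . . . .
    . . . . . . . .
    . . . . . . . .
    . . . . . . . .
T1:
  2·area = 52
  edge (10, 14)→(0, 12): d=(-10,-2) top-left  bias=+0
  edge (0, 12)→(6, 8): d=(6,-4) top-left  bias=+0
  edge (6, 8)→(10, 14): d=(4,6) right/bottom  bias=-1
    (2,4)@(5, 9): e=[40,2,10] → X
    (3,4)@(7, 9): e=[44,10,-2] → .
    (1,5)@(3, 11): e=[16,6,30] → X
    (3,5)@(7, 11): e=[24,22,6] → X
    (4,5)@(9, 11): e=[28,30,-6] → .
    (1,6)@(3, 13): e=[-4,18,38] → .
    (2,6)@(5, 13): e=[0,26,26] → X  [on edge]
    (4,6)@(9, 13): e=[8,42,2] → X
    (5,6)@(11, 13): e=[12,50,-10] → .
    (2,7)@(5, 15): e=[-20,38,34] → .
    (3,7)@(7, 15): e=[-16,46,22] → .
    (4,7)@(9, 15): e=[-12,54,10] → .
    (7,7)@(15, 15): e=[0,78,-26] → .  [on edge]
  covered (7 px):
    . . . . . . . .
    . . . . . . . .
    . . . . . . . .
    . . . . . . . .
    . . X . . . . .
    . X X X . . . .
    . . X X X . . .
    . . . . . . . .
    . . . . . . . .
    . . . . . . . .
    . . . . . . . .

Answer: 25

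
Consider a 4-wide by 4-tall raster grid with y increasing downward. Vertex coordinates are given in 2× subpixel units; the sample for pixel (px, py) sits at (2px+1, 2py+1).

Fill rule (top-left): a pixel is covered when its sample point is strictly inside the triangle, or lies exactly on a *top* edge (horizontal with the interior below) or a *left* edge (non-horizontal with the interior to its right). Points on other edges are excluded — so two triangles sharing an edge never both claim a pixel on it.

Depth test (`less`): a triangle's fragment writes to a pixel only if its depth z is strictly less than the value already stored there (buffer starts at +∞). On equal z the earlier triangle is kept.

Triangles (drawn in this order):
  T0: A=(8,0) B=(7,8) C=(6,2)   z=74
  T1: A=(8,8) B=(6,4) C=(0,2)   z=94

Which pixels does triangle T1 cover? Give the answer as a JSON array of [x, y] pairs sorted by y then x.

T0:
  2·area = 14
  edge (8, 0)→(7, 8): d=(-1,8) right/bottom  bias=-1
  edge (7, 8)→(6, 2): d=(-1,-6) top-left  bias=+0
  edge (6, 2)→(8, 0): d=(2,-2) top-left  bias=+0
    (3,0)@(7, 1): e=[7,7,0] → █  [on edge]
    (2,1)@(5, 3): e=[21,-7,0] → ·  [on edge]
    (3,1)@(7, 3): e=[5,5,4] → █
    (1,2)@(3, 5): e=[35,-21,0] → ·  [on edge]
    (3,2)@(7, 5): e=[3,3,8] → █
    (0,3)@(1, 7): e=[49,-35,0] → ·  [on edge]
    (3,3)@(7, 7): e=[1,1,12] → █
  covered (4 px):
    · · · █
    · · · █
    · · · █
    · · · █
T1:
  2·area = 20  (B↔C swapped to make it positive)
  edge (8, 8)→(0, 2): d=(-8,-6) top-left  bias=+0
  edge (0, 2)→(6, 4): d=(6,2) right/bottom  bias=-1
  edge (6, 4)→(8, 8): d=(2,4) right/bottom  bias=-1
    (1,1)@(3, 3): e=[10,0,10] → ·  [on edge]
    (2,2)@(5, 5): e=[6,8,6] → █
    (3,2)@(7, 5): e=[18,4,-2] → ·
    (2,3)@(5, 7): e=[-10,20,10] → ·
    (3,3)@(7, 7): e=[2,16,2] → █
  covered (2 px):
    · · · ·
    · · · ·
    · · █ ·
    · · · █

Final: [[2,2],[3,3]]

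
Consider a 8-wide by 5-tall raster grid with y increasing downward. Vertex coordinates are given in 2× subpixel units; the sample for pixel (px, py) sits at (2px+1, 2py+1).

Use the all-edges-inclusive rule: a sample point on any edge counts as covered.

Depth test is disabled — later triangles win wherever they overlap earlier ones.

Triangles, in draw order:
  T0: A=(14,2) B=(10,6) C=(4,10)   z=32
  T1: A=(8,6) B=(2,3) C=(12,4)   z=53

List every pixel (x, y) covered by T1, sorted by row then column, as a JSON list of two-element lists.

T0:
  2·area = 8
  edge (14, 2)→(10, 6): d=(-4,4) inclusive
  edge (10, 6)→(4, 10): d=(-6,4) inclusive
  edge (4, 10)→(14, 2): d=(10,-8) inclusive
    (7,0)@(15, 1): e=[0,10,-2] → ·  [on edge]
    (6,1)@(13, 3): e=[0,6,2] → █  [on edge]
    (7,1)@(15, 3): e=[-8,-2,18] → ·
    (5,2)@(11, 5): e=[0,2,6] → █  [on edge]
    (6,2)@(13, 5): e=[-8,-6,22] → ·
    (4,3)@(9, 7): e=[0,-2,10] → ·  [on edge]
    (5,3)@(11, 7): e=[-8,-10,26] → ·
    (3,4)@(7, 9): e=[0,-6,14] → ·  [on edge]
  covered (2 px):
    · · · · · · · ·
    · · · · · · █ ·
    · · · · · █ · ·
    · · · · · · · ·
    · · · · · · · ·
T1:
  2·area = 24
  edge (8, 6)→(2, 3): d=(-6,-3) inclusive
  edge (2, 3)→(12, 4): d=(10,1) inclusive
  edge (12, 4)→(8, 6): d=(-4,2) inclusive
    (3,2)@(7, 5): e=[3,15,6] → █
    (4,2)@(9, 5): e=[9,13,2] → █
    (5,2)@(11, 5): e=[15,11,-2] → ·
    (3,3)@(7, 7): e=[-9,35,-2] → ·
    (4,3)@(9, 7): e=[-3,33,-6] → ·
  covered (2 px):
    · · · · · · · ·
    · · · · · · · ·
    · · · █ █ · · ·
    · · · · · · · ·
    · · · · · · · ·

Answer: [[3,2],[4,2]]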